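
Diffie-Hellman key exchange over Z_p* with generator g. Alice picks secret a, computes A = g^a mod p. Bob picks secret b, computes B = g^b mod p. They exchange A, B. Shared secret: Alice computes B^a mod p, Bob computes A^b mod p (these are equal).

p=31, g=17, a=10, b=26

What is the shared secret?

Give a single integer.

A = 17^10 mod 31  (bits of 10 = 1010)
  bit 0 = 1: r = r^2 * 17 mod 31 = 1^2 * 17 = 1*17 = 17
  bit 1 = 0: r = r^2 mod 31 = 17^2 = 10
  bit 2 = 1: r = r^2 * 17 mod 31 = 10^2 * 17 = 7*17 = 26
  bit 3 = 0: r = r^2 mod 31 = 26^2 = 25
  -> A = 25
B = 17^26 mod 31  (bits of 26 = 11010)
  bit 0 = 1: r = r^2 * 17 mod 31 = 1^2 * 17 = 1*17 = 17
  bit 1 = 1: r = r^2 * 17 mod 31 = 17^2 * 17 = 10*17 = 15
  bit 2 = 0: r = r^2 mod 31 = 15^2 = 8
  bit 3 = 1: r = r^2 * 17 mod 31 = 8^2 * 17 = 2*17 = 3
  bit 4 = 0: r = r^2 mod 31 = 3^2 = 9
  -> B = 9
s = B^a = 9^10 mod 31  (bits of 10 = 1010)
  bit 0 = 1: r = r^2 * 9 mod 31 = 1^2 * 9 = 1*9 = 9
  bit 1 = 0: r = r^2 mod 31 = 9^2 = 19
  bit 2 = 1: r = r^2 * 9 mod 31 = 19^2 * 9 = 20*9 = 25
  bit 3 = 0: r = r^2 mod 31 = 25^2 = 5
  -> s = B^a = 5

Answer: 5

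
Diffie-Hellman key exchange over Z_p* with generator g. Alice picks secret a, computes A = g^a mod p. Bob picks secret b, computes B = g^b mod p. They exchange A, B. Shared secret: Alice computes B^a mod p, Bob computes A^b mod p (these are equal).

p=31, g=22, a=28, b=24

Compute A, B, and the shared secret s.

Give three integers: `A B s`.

A = 22^28 mod 31  (bits of 28 = 11100)
  bit 0 = 1: r = r^2 * 22 mod 31 = 1^2 * 22 = 1*22 = 22
  bit 1 = 1: r = r^2 * 22 mod 31 = 22^2 * 22 = 19*22 = 15
  bit 2 = 1: r = r^2 * 22 mod 31 = 15^2 * 22 = 8*22 = 21
  bit 3 = 0: r = r^2 mod 31 = 21^2 = 7
  bit 4 = 0: r = r^2 mod 31 = 7^2 = 18
  -> A = 18
B = 22^24 mod 31  (bits of 24 = 11000)
  bit 0 = 1: r = r^2 * 22 mod 31 = 1^2 * 22 = 1*22 = 22
  bit 1 = 1: r = r^2 * 22 mod 31 = 22^2 * 22 = 19*22 = 15
  bit 2 = 0: r = r^2 mod 31 = 15^2 = 8
  bit 3 = 0: r = r^2 mod 31 = 8^2 = 2
  bit 4 = 0: r = r^2 mod 31 = 2^2 = 4
  -> B = 4
s = B^a = 4^28 mod 31  (bits of 28 = 11100)
  bit 0 = 1: r = r^2 * 4 mod 31 = 1^2 * 4 = 1*4 = 4
  bit 1 = 1: r = r^2 * 4 mod 31 = 4^2 * 4 = 16*4 = 2
  bit 2 = 1: r = r^2 * 4 mod 31 = 2^2 * 4 = 4*4 = 16
  bit 3 = 0: r = r^2 mod 31 = 16^2 = 8
  bit 4 = 0: r = r^2 mod 31 = 8^2 = 2
  -> s = B^a = 2

Answer: 18 4 2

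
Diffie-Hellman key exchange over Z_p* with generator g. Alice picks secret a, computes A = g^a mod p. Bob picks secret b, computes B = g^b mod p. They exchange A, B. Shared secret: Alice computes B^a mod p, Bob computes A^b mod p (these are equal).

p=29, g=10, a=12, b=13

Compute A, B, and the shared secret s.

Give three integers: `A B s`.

Answer: 20 26 16

Derivation:
A = 10^12 mod 29  (bits of 12 = 1100)
  bit 0 = 1: r = r^2 * 10 mod 29 = 1^2 * 10 = 1*10 = 10
  bit 1 = 1: r = r^2 * 10 mod 29 = 10^2 * 10 = 13*10 = 14
  bit 2 = 0: r = r^2 mod 29 = 14^2 = 22
  bit 3 = 0: r = r^2 mod 29 = 22^2 = 20
  -> A = 20
B = 10^13 mod 29  (bits of 13 = 1101)
  bit 0 = 1: r = r^2 * 10 mod 29 = 1^2 * 10 = 1*10 = 10
  bit 1 = 1: r = r^2 * 10 mod 29 = 10^2 * 10 = 13*10 = 14
  bit 2 = 0: r = r^2 mod 29 = 14^2 = 22
  bit 3 = 1: r = r^2 * 10 mod 29 = 22^2 * 10 = 20*10 = 26
  -> B = 26
s = B^a = 26^12 mod 29  (bits of 12 = 1100)
  bit 0 = 1: r = r^2 * 26 mod 29 = 1^2 * 26 = 1*26 = 26
  bit 1 = 1: r = r^2 * 26 mod 29 = 26^2 * 26 = 9*26 = 2
  bit 2 = 0: r = r^2 mod 29 = 2^2 = 4
  bit 3 = 0: r = r^2 mod 29 = 4^2 = 16
  -> s = B^a = 16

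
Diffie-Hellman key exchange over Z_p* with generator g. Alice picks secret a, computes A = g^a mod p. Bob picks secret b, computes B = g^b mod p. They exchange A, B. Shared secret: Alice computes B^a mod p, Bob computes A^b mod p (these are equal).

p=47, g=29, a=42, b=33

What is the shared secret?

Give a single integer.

A = 29^42 mod 47  (bits of 42 = 101010)
  bit 0 = 1: r = r^2 * 29 mod 47 = 1^2 * 29 = 1*29 = 29
  bit 1 = 0: r = r^2 mod 47 = 29^2 = 42
  bit 2 = 1: r = r^2 * 29 mod 47 = 42^2 * 29 = 25*29 = 20
  bit 3 = 0: r = r^2 mod 47 = 20^2 = 24
  bit 4 = 1: r = r^2 * 29 mod 47 = 24^2 * 29 = 12*29 = 19
  bit 5 = 0: r = r^2 mod 47 = 19^2 = 32
  -> A = 32
B = 29^33 mod 47  (bits of 33 = 100001)
  bit 0 = 1: r = r^2 * 29 mod 47 = 1^2 * 29 = 1*29 = 29
  bit 1 = 0: r = r^2 mod 47 = 29^2 = 42
  bit 2 = 0: r = r^2 mod 47 = 42^2 = 25
  bit 3 = 0: r = r^2 mod 47 = 25^2 = 14
  bit 4 = 0: r = r^2 mod 47 = 14^2 = 8
  bit 5 = 1: r = r^2 * 29 mod 47 = 8^2 * 29 = 17*29 = 23
  -> B = 23
s = B^a = 23^42 mod 47  (bits of 42 = 101010)
  bit 0 = 1: r = r^2 * 23 mod 47 = 1^2 * 23 = 1*23 = 23
  bit 1 = 0: r = r^2 mod 47 = 23^2 = 12
  bit 2 = 1: r = r^2 * 23 mod 47 = 12^2 * 23 = 3*23 = 22
  bit 3 = 0: r = r^2 mod 47 = 22^2 = 14
  bit 4 = 1: r = r^2 * 23 mod 47 = 14^2 * 23 = 8*23 = 43
  bit 5 = 0: r = r^2 mod 47 = 43^2 = 16
  -> s = B^a = 16

Answer: 16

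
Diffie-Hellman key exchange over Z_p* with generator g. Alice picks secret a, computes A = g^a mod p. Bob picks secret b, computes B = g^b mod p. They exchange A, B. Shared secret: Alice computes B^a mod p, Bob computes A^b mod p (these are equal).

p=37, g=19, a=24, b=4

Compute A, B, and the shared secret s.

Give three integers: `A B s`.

A = 19^24 mod 37  (bits of 24 = 11000)
  bit 0 = 1: r = r^2 * 19 mod 37 = 1^2 * 19 = 1*19 = 19
  bit 1 = 1: r = r^2 * 19 mod 37 = 19^2 * 19 = 28*19 = 14
  bit 2 = 0: r = r^2 mod 37 = 14^2 = 11
  bit 3 = 0: r = r^2 mod 37 = 11^2 = 10
  bit 4 = 0: r = r^2 mod 37 = 10^2 = 26
  -> A = 26
B = 19^4 mod 37  (bits of 4 = 100)
  bit 0 = 1: r = r^2 * 19 mod 37 = 1^2 * 19 = 1*19 = 19
  bit 1 = 0: r = r^2 mod 37 = 19^2 = 28
  bit 2 = 0: r = r^2 mod 37 = 28^2 = 7
  -> B = 7
s = B^a = 7^24 mod 37  (bits of 24 = 11000)
  bit 0 = 1: r = r^2 * 7 mod 37 = 1^2 * 7 = 1*7 = 7
  bit 1 = 1: r = r^2 * 7 mod 37 = 7^2 * 7 = 12*7 = 10
  bit 2 = 0: r = r^2 mod 37 = 10^2 = 26
  bit 3 = 0: r = r^2 mod 37 = 26^2 = 10
  bit 4 = 0: r = r^2 mod 37 = 10^2 = 26
  -> s = B^a = 26

Answer: 26 7 26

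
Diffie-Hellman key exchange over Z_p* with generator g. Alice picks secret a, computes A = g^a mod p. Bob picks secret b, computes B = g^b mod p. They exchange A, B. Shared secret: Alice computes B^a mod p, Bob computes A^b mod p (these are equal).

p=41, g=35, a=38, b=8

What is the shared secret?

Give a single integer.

Answer: 16

Derivation:
A = 35^38 mod 41  (bits of 38 = 100110)
  bit 0 = 1: r = r^2 * 35 mod 41 = 1^2 * 35 = 1*35 = 35
  bit 1 = 0: r = r^2 mod 41 = 35^2 = 36
  bit 2 = 0: r = r^2 mod 41 = 36^2 = 25
  bit 3 = 1: r = r^2 * 35 mod 41 = 25^2 * 35 = 10*35 = 22
  bit 4 = 1: r = r^2 * 35 mod 41 = 22^2 * 35 = 33*35 = 7
  bit 5 = 0: r = r^2 mod 41 = 7^2 = 8
  -> A = 8
B = 35^8 mod 41  (bits of 8 = 1000)
  bit 0 = 1: r = r^2 * 35 mod 41 = 1^2 * 35 = 1*35 = 35
  bit 1 = 0: r = r^2 mod 41 = 35^2 = 36
  bit 2 = 0: r = r^2 mod 41 = 36^2 = 25
  bit 3 = 0: r = r^2 mod 41 = 25^2 = 10
  -> B = 10
s = B^a = 10^38 mod 41  (bits of 38 = 100110)
  bit 0 = 1: r = r^2 * 10 mod 41 = 1^2 * 10 = 1*10 = 10
  bit 1 = 0: r = r^2 mod 41 = 10^2 = 18
  bit 2 = 0: r = r^2 mod 41 = 18^2 = 37
  bit 3 = 1: r = r^2 * 10 mod 41 = 37^2 * 10 = 16*10 = 37
  bit 4 = 1: r = r^2 * 10 mod 41 = 37^2 * 10 = 16*10 = 37
  bit 5 = 0: r = r^2 mod 41 = 37^2 = 16
  -> s = B^a = 16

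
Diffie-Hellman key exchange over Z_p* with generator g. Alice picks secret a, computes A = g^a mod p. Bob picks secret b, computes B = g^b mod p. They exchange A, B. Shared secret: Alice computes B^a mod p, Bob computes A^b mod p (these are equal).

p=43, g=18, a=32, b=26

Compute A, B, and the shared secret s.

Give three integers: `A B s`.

A = 18^32 mod 43  (bits of 32 = 100000)
  bit 0 = 1: r = r^2 * 18 mod 43 = 1^2 * 18 = 1*18 = 18
  bit 1 = 0: r = r^2 mod 43 = 18^2 = 23
  bit 2 = 0: r = r^2 mod 43 = 23^2 = 13
  bit 3 = 0: r = r^2 mod 43 = 13^2 = 40
  bit 4 = 0: r = r^2 mod 43 = 40^2 = 9
  bit 5 = 0: r = r^2 mod 43 = 9^2 = 38
  -> A = 38
B = 18^26 mod 43  (bits of 26 = 11010)
  bit 0 = 1: r = r^2 * 18 mod 43 = 1^2 * 18 = 1*18 = 18
  bit 1 = 1: r = r^2 * 18 mod 43 = 18^2 * 18 = 23*18 = 27
  bit 2 = 0: r = r^2 mod 43 = 27^2 = 41
  bit 3 = 1: r = r^2 * 18 mod 43 = 41^2 * 18 = 4*18 = 29
  bit 4 = 0: r = r^2 mod 43 = 29^2 = 24
  -> B = 24
s = B^a = 24^32 mod 43  (bits of 32 = 100000)
  bit 0 = 1: r = r^2 * 24 mod 43 = 1^2 * 24 = 1*24 = 24
  bit 1 = 0: r = r^2 mod 43 = 24^2 = 17
  bit 2 = 0: r = r^2 mod 43 = 17^2 = 31
  bit 3 = 0: r = r^2 mod 43 = 31^2 = 15
  bit 4 = 0: r = r^2 mod 43 = 15^2 = 10
  bit 5 = 0: r = r^2 mod 43 = 10^2 = 14
  -> s = B^a = 14

Answer: 38 24 14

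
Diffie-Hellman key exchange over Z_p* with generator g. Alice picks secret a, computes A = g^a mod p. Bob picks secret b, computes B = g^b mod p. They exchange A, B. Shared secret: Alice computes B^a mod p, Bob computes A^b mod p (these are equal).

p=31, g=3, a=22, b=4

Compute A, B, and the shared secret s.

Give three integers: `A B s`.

A = 3^22 mod 31  (bits of 22 = 10110)
  bit 0 = 1: r = r^2 * 3 mod 31 = 1^2 * 3 = 1*3 = 3
  bit 1 = 0: r = r^2 mod 31 = 3^2 = 9
  bit 2 = 1: r = r^2 * 3 mod 31 = 9^2 * 3 = 19*3 = 26
  bit 3 = 1: r = r^2 * 3 mod 31 = 26^2 * 3 = 25*3 = 13
  bit 4 = 0: r = r^2 mod 31 = 13^2 = 14
  -> A = 14
B = 3^4 mod 31  (bits of 4 = 100)
  bit 0 = 1: r = r^2 * 3 mod 31 = 1^2 * 3 = 1*3 = 3
  bit 1 = 0: r = r^2 mod 31 = 3^2 = 9
  bit 2 = 0: r = r^2 mod 31 = 9^2 = 19
  -> B = 19
s = B^a = 19^22 mod 31  (bits of 22 = 10110)
  bit 0 = 1: r = r^2 * 19 mod 31 = 1^2 * 19 = 1*19 = 19
  bit 1 = 0: r = r^2 mod 31 = 19^2 = 20
  bit 2 = 1: r = r^2 * 19 mod 31 = 20^2 * 19 = 28*19 = 5
  bit 3 = 1: r = r^2 * 19 mod 31 = 5^2 * 19 = 25*19 = 10
  bit 4 = 0: r = r^2 mod 31 = 10^2 = 7
  -> s = B^a = 7

Answer: 14 19 7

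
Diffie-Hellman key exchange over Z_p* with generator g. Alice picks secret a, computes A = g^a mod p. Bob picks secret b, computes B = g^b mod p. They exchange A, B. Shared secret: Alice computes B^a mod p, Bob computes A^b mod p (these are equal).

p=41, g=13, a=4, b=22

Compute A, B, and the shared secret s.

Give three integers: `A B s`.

A = 13^4 mod 41  (bits of 4 = 100)
  bit 0 = 1: r = r^2 * 13 mod 41 = 1^2 * 13 = 1*13 = 13
  bit 1 = 0: r = r^2 mod 41 = 13^2 = 5
  bit 2 = 0: r = r^2 mod 41 = 5^2 = 25
  -> A = 25
B = 13^22 mod 41  (bits of 22 = 10110)
  bit 0 = 1: r = r^2 * 13 mod 41 = 1^2 * 13 = 1*13 = 13
  bit 1 = 0: r = r^2 mod 41 = 13^2 = 5
  bit 2 = 1: r = r^2 * 13 mod 41 = 5^2 * 13 = 25*13 = 38
  bit 3 = 1: r = r^2 * 13 mod 41 = 38^2 * 13 = 9*13 = 35
  bit 4 = 0: r = r^2 mod 41 = 35^2 = 36
  -> B = 36
s = B^a = 36^4 mod 41  (bits of 4 = 100)
  bit 0 = 1: r = r^2 * 36 mod 41 = 1^2 * 36 = 1*36 = 36
  bit 1 = 0: r = r^2 mod 41 = 36^2 = 25
  bit 2 = 0: r = r^2 mod 41 = 25^2 = 10
  -> s = B^a = 10

Answer: 25 36 10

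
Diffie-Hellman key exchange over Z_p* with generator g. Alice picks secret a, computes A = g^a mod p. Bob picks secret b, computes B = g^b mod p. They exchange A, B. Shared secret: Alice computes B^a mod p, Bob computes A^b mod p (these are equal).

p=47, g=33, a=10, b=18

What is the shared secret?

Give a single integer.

Answer: 36

Derivation:
A = 33^10 mod 47  (bits of 10 = 1010)
  bit 0 = 1: r = r^2 * 33 mod 47 = 1^2 * 33 = 1*33 = 33
  bit 1 = 0: r = r^2 mod 47 = 33^2 = 8
  bit 2 = 1: r = r^2 * 33 mod 47 = 8^2 * 33 = 17*33 = 44
  bit 3 = 0: r = r^2 mod 47 = 44^2 = 9
  -> A = 9
B = 33^18 mod 47  (bits of 18 = 10010)
  bit 0 = 1: r = r^2 * 33 mod 47 = 1^2 * 33 = 1*33 = 33
  bit 1 = 0: r = r^2 mod 47 = 33^2 = 8
  bit 2 = 0: r = r^2 mod 47 = 8^2 = 17
  bit 3 = 1: r = r^2 * 33 mod 47 = 17^2 * 33 = 7*33 = 43
  bit 4 = 0: r = r^2 mod 47 = 43^2 = 16
  -> B = 16
s = B^a = 16^10 mod 47  (bits of 10 = 1010)
  bit 0 = 1: r = r^2 * 16 mod 47 = 1^2 * 16 = 1*16 = 16
  bit 1 = 0: r = r^2 mod 47 = 16^2 = 21
  bit 2 = 1: r = r^2 * 16 mod 47 = 21^2 * 16 = 18*16 = 6
  bit 3 = 0: r = r^2 mod 47 = 6^2 = 36
  -> s = B^a = 36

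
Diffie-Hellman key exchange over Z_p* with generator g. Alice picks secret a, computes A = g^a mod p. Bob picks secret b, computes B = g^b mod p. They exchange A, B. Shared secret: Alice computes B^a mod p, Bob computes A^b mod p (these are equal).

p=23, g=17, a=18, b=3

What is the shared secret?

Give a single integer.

A = 17^18 mod 23  (bits of 18 = 10010)
  bit 0 = 1: r = r^2 * 17 mod 23 = 1^2 * 17 = 1*17 = 17
  bit 1 = 0: r = r^2 mod 23 = 17^2 = 13
  bit 2 = 0: r = r^2 mod 23 = 13^2 = 8
  bit 3 = 1: r = r^2 * 17 mod 23 = 8^2 * 17 = 18*17 = 7
  bit 4 = 0: r = r^2 mod 23 = 7^2 = 3
  -> A = 3
B = 17^3 mod 23  (bits of 3 = 11)
  bit 0 = 1: r = r^2 * 17 mod 23 = 1^2 * 17 = 1*17 = 17
  bit 1 = 1: r = r^2 * 17 mod 23 = 17^2 * 17 = 13*17 = 14
  -> B = 14
s = B^a = 14^18 mod 23  (bits of 18 = 10010)
  bit 0 = 1: r = r^2 * 14 mod 23 = 1^2 * 14 = 1*14 = 14
  bit 1 = 0: r = r^2 mod 23 = 14^2 = 12
  bit 2 = 0: r = r^2 mod 23 = 12^2 = 6
  bit 3 = 1: r = r^2 * 14 mod 23 = 6^2 * 14 = 13*14 = 21
  bit 4 = 0: r = r^2 mod 23 = 21^2 = 4
  -> s = B^a = 4

Answer: 4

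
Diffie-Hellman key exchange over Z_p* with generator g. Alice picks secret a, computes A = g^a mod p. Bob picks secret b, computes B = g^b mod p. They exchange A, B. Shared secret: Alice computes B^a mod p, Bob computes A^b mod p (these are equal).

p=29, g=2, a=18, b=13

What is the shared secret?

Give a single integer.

Answer: 9

Derivation:
A = 2^18 mod 29  (bits of 18 = 10010)
  bit 0 = 1: r = r^2 * 2 mod 29 = 1^2 * 2 = 1*2 = 2
  bit 1 = 0: r = r^2 mod 29 = 2^2 = 4
  bit 2 = 0: r = r^2 mod 29 = 4^2 = 16
  bit 3 = 1: r = r^2 * 2 mod 29 = 16^2 * 2 = 24*2 = 19
  bit 4 = 0: r = r^2 mod 29 = 19^2 = 13
  -> A = 13
B = 2^13 mod 29  (bits of 13 = 1101)
  bit 0 = 1: r = r^2 * 2 mod 29 = 1^2 * 2 = 1*2 = 2
  bit 1 = 1: r = r^2 * 2 mod 29 = 2^2 * 2 = 4*2 = 8
  bit 2 = 0: r = r^2 mod 29 = 8^2 = 6
  bit 3 = 1: r = r^2 * 2 mod 29 = 6^2 * 2 = 7*2 = 14
  -> B = 14
s = B^a = 14^18 mod 29  (bits of 18 = 10010)
  bit 0 = 1: r = r^2 * 14 mod 29 = 1^2 * 14 = 1*14 = 14
  bit 1 = 0: r = r^2 mod 29 = 14^2 = 22
  bit 2 = 0: r = r^2 mod 29 = 22^2 = 20
  bit 3 = 1: r = r^2 * 14 mod 29 = 20^2 * 14 = 23*14 = 3
  bit 4 = 0: r = r^2 mod 29 = 3^2 = 9
  -> s = B^a = 9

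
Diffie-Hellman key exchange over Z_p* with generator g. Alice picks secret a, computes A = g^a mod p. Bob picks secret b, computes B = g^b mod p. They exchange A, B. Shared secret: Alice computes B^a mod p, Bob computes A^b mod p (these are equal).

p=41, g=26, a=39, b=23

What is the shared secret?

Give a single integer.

A = 26^39 mod 41  (bits of 39 = 100111)
  bit 0 = 1: r = r^2 * 26 mod 41 = 1^2 * 26 = 1*26 = 26
  bit 1 = 0: r = r^2 mod 41 = 26^2 = 20
  bit 2 = 0: r = r^2 mod 41 = 20^2 = 31
  bit 3 = 1: r = r^2 * 26 mod 41 = 31^2 * 26 = 18*26 = 17
  bit 4 = 1: r = r^2 * 26 mod 41 = 17^2 * 26 = 2*26 = 11
  bit 5 = 1: r = r^2 * 26 mod 41 = 11^2 * 26 = 39*26 = 30
  -> A = 30
B = 26^23 mod 41  (bits of 23 = 10111)
  bit 0 = 1: r = r^2 * 26 mod 41 = 1^2 * 26 = 1*26 = 26
  bit 1 = 0: r = r^2 mod 41 = 26^2 = 20
  bit 2 = 1: r = r^2 * 26 mod 41 = 20^2 * 26 = 31*26 = 27
  bit 3 = 1: r = r^2 * 26 mod 41 = 27^2 * 26 = 32*26 = 12
  bit 4 = 1: r = r^2 * 26 mod 41 = 12^2 * 26 = 21*26 = 13
  -> B = 13
s = B^a = 13^39 mod 41  (bits of 39 = 100111)
  bit 0 = 1: r = r^2 * 13 mod 41 = 1^2 * 13 = 1*13 = 13
  bit 1 = 0: r = r^2 mod 41 = 13^2 = 5
  bit 2 = 0: r = r^2 mod 41 = 5^2 = 25
  bit 3 = 1: r = r^2 * 13 mod 41 = 25^2 * 13 = 10*13 = 7
  bit 4 = 1: r = r^2 * 13 mod 41 = 7^2 * 13 = 8*13 = 22
  bit 5 = 1: r = r^2 * 13 mod 41 = 22^2 * 13 = 33*13 = 19
  -> s = B^a = 19

Answer: 19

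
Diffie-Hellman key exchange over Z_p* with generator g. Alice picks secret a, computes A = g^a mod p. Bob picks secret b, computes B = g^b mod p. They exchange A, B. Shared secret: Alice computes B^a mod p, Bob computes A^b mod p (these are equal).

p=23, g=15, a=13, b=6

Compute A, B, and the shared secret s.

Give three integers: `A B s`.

A = 15^13 mod 23  (bits of 13 = 1101)
  bit 0 = 1: r = r^2 * 15 mod 23 = 1^2 * 15 = 1*15 = 15
  bit 1 = 1: r = r^2 * 15 mod 23 = 15^2 * 15 = 18*15 = 17
  bit 2 = 0: r = r^2 mod 23 = 17^2 = 13
  bit 3 = 1: r = r^2 * 15 mod 23 = 13^2 * 15 = 8*15 = 5
  -> A = 5
B = 15^6 mod 23  (bits of 6 = 110)
  bit 0 = 1: r = r^2 * 15 mod 23 = 1^2 * 15 = 1*15 = 15
  bit 1 = 1: r = r^2 * 15 mod 23 = 15^2 * 15 = 18*15 = 17
  bit 2 = 0: r = r^2 mod 23 = 17^2 = 13
  -> B = 13
s = B^a = 13^13 mod 23  (bits of 13 = 1101)
  bit 0 = 1: r = r^2 * 13 mod 23 = 1^2 * 13 = 1*13 = 13
  bit 1 = 1: r = r^2 * 13 mod 23 = 13^2 * 13 = 8*13 = 12
  bit 2 = 0: r = r^2 mod 23 = 12^2 = 6
  bit 3 = 1: r = r^2 * 13 mod 23 = 6^2 * 13 = 13*13 = 8
  -> s = B^a = 8

Answer: 5 13 8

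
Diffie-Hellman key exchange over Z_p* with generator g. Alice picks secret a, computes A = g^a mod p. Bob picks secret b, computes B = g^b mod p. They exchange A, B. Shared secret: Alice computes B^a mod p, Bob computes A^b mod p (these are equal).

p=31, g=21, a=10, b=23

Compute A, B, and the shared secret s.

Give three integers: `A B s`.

Answer: 5 17 25

Derivation:
A = 21^10 mod 31  (bits of 10 = 1010)
  bit 0 = 1: r = r^2 * 21 mod 31 = 1^2 * 21 = 1*21 = 21
  bit 1 = 0: r = r^2 mod 31 = 21^2 = 7
  bit 2 = 1: r = r^2 * 21 mod 31 = 7^2 * 21 = 18*21 = 6
  bit 3 = 0: r = r^2 mod 31 = 6^2 = 5
  -> A = 5
B = 21^23 mod 31  (bits of 23 = 10111)
  bit 0 = 1: r = r^2 * 21 mod 31 = 1^2 * 21 = 1*21 = 21
  bit 1 = 0: r = r^2 mod 31 = 21^2 = 7
  bit 2 = 1: r = r^2 * 21 mod 31 = 7^2 * 21 = 18*21 = 6
  bit 3 = 1: r = r^2 * 21 mod 31 = 6^2 * 21 = 5*21 = 12
  bit 4 = 1: r = r^2 * 21 mod 31 = 12^2 * 21 = 20*21 = 17
  -> B = 17
s = B^a = 17^10 mod 31  (bits of 10 = 1010)
  bit 0 = 1: r = r^2 * 17 mod 31 = 1^2 * 17 = 1*17 = 17
  bit 1 = 0: r = r^2 mod 31 = 17^2 = 10
  bit 2 = 1: r = r^2 * 17 mod 31 = 10^2 * 17 = 7*17 = 26
  bit 3 = 0: r = r^2 mod 31 = 26^2 = 25
  -> s = B^a = 25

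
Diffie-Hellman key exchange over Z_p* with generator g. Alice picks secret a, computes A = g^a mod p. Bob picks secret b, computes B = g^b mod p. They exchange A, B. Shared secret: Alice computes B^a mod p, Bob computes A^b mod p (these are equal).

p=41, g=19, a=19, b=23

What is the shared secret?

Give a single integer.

A = 19^19 mod 41  (bits of 19 = 10011)
  bit 0 = 1: r = r^2 * 19 mod 41 = 1^2 * 19 = 1*19 = 19
  bit 1 = 0: r = r^2 mod 41 = 19^2 = 33
  bit 2 = 0: r = r^2 mod 41 = 33^2 = 23
  bit 3 = 1: r = r^2 * 19 mod 41 = 23^2 * 19 = 37*19 = 6
  bit 4 = 1: r = r^2 * 19 mod 41 = 6^2 * 19 = 36*19 = 28
  -> A = 28
B = 19^23 mod 41  (bits of 23 = 10111)
  bit 0 = 1: r = r^2 * 19 mod 41 = 1^2 * 19 = 1*19 = 19
  bit 1 = 0: r = r^2 mod 41 = 19^2 = 33
  bit 2 = 1: r = r^2 * 19 mod 41 = 33^2 * 19 = 23*19 = 27
  bit 3 = 1: r = r^2 * 19 mod 41 = 27^2 * 19 = 32*19 = 34
  bit 4 = 1: r = r^2 * 19 mod 41 = 34^2 * 19 = 8*19 = 29
  -> B = 29
s = B^a = 29^19 mod 41  (bits of 19 = 10011)
  bit 0 = 1: r = r^2 * 29 mod 41 = 1^2 * 29 = 1*29 = 29
  bit 1 = 0: r = r^2 mod 41 = 29^2 = 21
  bit 2 = 0: r = r^2 mod 41 = 21^2 = 31
  bit 3 = 1: r = r^2 * 29 mod 41 = 31^2 * 29 = 18*29 = 30
  bit 4 = 1: r = r^2 * 29 mod 41 = 30^2 * 29 = 39*29 = 24
  -> s = B^a = 24

Answer: 24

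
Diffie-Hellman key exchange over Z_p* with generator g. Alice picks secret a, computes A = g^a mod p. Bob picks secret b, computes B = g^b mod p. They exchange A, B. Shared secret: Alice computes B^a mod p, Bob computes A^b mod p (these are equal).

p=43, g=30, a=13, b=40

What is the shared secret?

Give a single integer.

Answer: 25

Derivation:
A = 30^13 mod 43  (bits of 13 = 1101)
  bit 0 = 1: r = r^2 * 30 mod 43 = 1^2 * 30 = 1*30 = 30
  bit 1 = 1: r = r^2 * 30 mod 43 = 30^2 * 30 = 40*30 = 39
  bit 2 = 0: r = r^2 mod 43 = 39^2 = 16
  bit 3 = 1: r = r^2 * 30 mod 43 = 16^2 * 30 = 41*30 = 26
  -> A = 26
B = 30^40 mod 43  (bits of 40 = 101000)
  bit 0 = 1: r = r^2 * 30 mod 43 = 1^2 * 30 = 1*30 = 30
  bit 1 = 0: r = r^2 mod 43 = 30^2 = 40
  bit 2 = 1: r = r^2 * 30 mod 43 = 40^2 * 30 = 9*30 = 12
  bit 3 = 0: r = r^2 mod 43 = 12^2 = 15
  bit 4 = 0: r = r^2 mod 43 = 15^2 = 10
  bit 5 = 0: r = r^2 mod 43 = 10^2 = 14
  -> B = 14
s = B^a = 14^13 mod 43  (bits of 13 = 1101)
  bit 0 = 1: r = r^2 * 14 mod 43 = 1^2 * 14 = 1*14 = 14
  bit 1 = 1: r = r^2 * 14 mod 43 = 14^2 * 14 = 24*14 = 35
  bit 2 = 0: r = r^2 mod 43 = 35^2 = 21
  bit 3 = 1: r = r^2 * 14 mod 43 = 21^2 * 14 = 11*14 = 25
  -> s = B^a = 25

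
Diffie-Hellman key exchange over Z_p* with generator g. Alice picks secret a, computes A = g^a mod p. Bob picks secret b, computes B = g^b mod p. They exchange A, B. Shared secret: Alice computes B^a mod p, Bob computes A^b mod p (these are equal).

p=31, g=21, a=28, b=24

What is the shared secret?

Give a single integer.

A = 21^28 mod 31  (bits of 28 = 11100)
  bit 0 = 1: r = r^2 * 21 mod 31 = 1^2 * 21 = 1*21 = 21
  bit 1 = 1: r = r^2 * 21 mod 31 = 21^2 * 21 = 7*21 = 23
  bit 2 = 1: r = r^2 * 21 mod 31 = 23^2 * 21 = 2*21 = 11
  bit 3 = 0: r = r^2 mod 31 = 11^2 = 28
  bit 4 = 0: r = r^2 mod 31 = 28^2 = 9
  -> A = 9
B = 21^24 mod 31  (bits of 24 = 11000)
  bit 0 = 1: r = r^2 * 21 mod 31 = 1^2 * 21 = 1*21 = 21
  bit 1 = 1: r = r^2 * 21 mod 31 = 21^2 * 21 = 7*21 = 23
  bit 2 = 0: r = r^2 mod 31 = 23^2 = 2
  bit 3 = 0: r = r^2 mod 31 = 2^2 = 4
  bit 4 = 0: r = r^2 mod 31 = 4^2 = 16
  -> B = 16
s = B^a = 16^28 mod 31  (bits of 28 = 11100)
  bit 0 = 1: r = r^2 * 16 mod 31 = 1^2 * 16 = 1*16 = 16
  bit 1 = 1: r = r^2 * 16 mod 31 = 16^2 * 16 = 8*16 = 4
  bit 2 = 1: r = r^2 * 16 mod 31 = 4^2 * 16 = 16*16 = 8
  bit 3 = 0: r = r^2 mod 31 = 8^2 = 2
  bit 4 = 0: r = r^2 mod 31 = 2^2 = 4
  -> s = B^a = 4

Answer: 4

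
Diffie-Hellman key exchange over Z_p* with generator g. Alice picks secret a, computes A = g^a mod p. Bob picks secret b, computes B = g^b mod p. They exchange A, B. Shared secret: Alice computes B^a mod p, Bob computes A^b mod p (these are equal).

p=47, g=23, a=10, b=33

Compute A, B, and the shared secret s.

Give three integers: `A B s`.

Answer: 14 33 9

Derivation:
A = 23^10 mod 47  (bits of 10 = 1010)
  bit 0 = 1: r = r^2 * 23 mod 47 = 1^2 * 23 = 1*23 = 23
  bit 1 = 0: r = r^2 mod 47 = 23^2 = 12
  bit 2 = 1: r = r^2 * 23 mod 47 = 12^2 * 23 = 3*23 = 22
  bit 3 = 0: r = r^2 mod 47 = 22^2 = 14
  -> A = 14
B = 23^33 mod 47  (bits of 33 = 100001)
  bit 0 = 1: r = r^2 * 23 mod 47 = 1^2 * 23 = 1*23 = 23
  bit 1 = 0: r = r^2 mod 47 = 23^2 = 12
  bit 2 = 0: r = r^2 mod 47 = 12^2 = 3
  bit 3 = 0: r = r^2 mod 47 = 3^2 = 9
  bit 4 = 0: r = r^2 mod 47 = 9^2 = 34
  bit 5 = 1: r = r^2 * 23 mod 47 = 34^2 * 23 = 28*23 = 33
  -> B = 33
s = B^a = 33^10 mod 47  (bits of 10 = 1010)
  bit 0 = 1: r = r^2 * 33 mod 47 = 1^2 * 33 = 1*33 = 33
  bit 1 = 0: r = r^2 mod 47 = 33^2 = 8
  bit 2 = 1: r = r^2 * 33 mod 47 = 8^2 * 33 = 17*33 = 44
  bit 3 = 0: r = r^2 mod 47 = 44^2 = 9
  -> s = B^a = 9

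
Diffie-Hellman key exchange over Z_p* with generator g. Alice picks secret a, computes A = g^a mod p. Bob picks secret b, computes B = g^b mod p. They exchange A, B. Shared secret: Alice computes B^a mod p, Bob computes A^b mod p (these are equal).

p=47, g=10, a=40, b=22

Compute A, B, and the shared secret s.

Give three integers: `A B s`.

A = 10^40 mod 47  (bits of 40 = 101000)
  bit 0 = 1: r = r^2 * 10 mod 47 = 1^2 * 10 = 1*10 = 10
  bit 1 = 0: r = r^2 mod 47 = 10^2 = 6
  bit 2 = 1: r = r^2 * 10 mod 47 = 6^2 * 10 = 36*10 = 31
  bit 3 = 0: r = r^2 mod 47 = 31^2 = 21
  bit 4 = 0: r = r^2 mod 47 = 21^2 = 18
  bit 5 = 0: r = r^2 mod 47 = 18^2 = 42
  -> A = 42
B = 10^22 mod 47  (bits of 22 = 10110)
  bit 0 = 1: r = r^2 * 10 mod 47 = 1^2 * 10 = 1*10 = 10
  bit 1 = 0: r = r^2 mod 47 = 10^2 = 6
  bit 2 = 1: r = r^2 * 10 mod 47 = 6^2 * 10 = 36*10 = 31
  bit 3 = 1: r = r^2 * 10 mod 47 = 31^2 * 10 = 21*10 = 22
  bit 4 = 0: r = r^2 mod 47 = 22^2 = 14
  -> B = 14
s = B^a = 14^40 mod 47  (bits of 40 = 101000)
  bit 0 = 1: r = r^2 * 14 mod 47 = 1^2 * 14 = 1*14 = 14
  bit 1 = 0: r = r^2 mod 47 = 14^2 = 8
  bit 2 = 1: r = r^2 * 14 mod 47 = 8^2 * 14 = 17*14 = 3
  bit 3 = 0: r = r^2 mod 47 = 3^2 = 9
  bit 4 = 0: r = r^2 mod 47 = 9^2 = 34
  bit 5 = 0: r = r^2 mod 47 = 34^2 = 28
  -> s = B^a = 28

Answer: 42 14 28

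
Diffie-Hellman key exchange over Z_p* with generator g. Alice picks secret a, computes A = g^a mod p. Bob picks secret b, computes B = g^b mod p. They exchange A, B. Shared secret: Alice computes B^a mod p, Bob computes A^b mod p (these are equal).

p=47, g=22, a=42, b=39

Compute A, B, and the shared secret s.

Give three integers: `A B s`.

Answer: 6 40 12

Derivation:
A = 22^42 mod 47  (bits of 42 = 101010)
  bit 0 = 1: r = r^2 * 22 mod 47 = 1^2 * 22 = 1*22 = 22
  bit 1 = 0: r = r^2 mod 47 = 22^2 = 14
  bit 2 = 1: r = r^2 * 22 mod 47 = 14^2 * 22 = 8*22 = 35
  bit 3 = 0: r = r^2 mod 47 = 35^2 = 3
  bit 4 = 1: r = r^2 * 22 mod 47 = 3^2 * 22 = 9*22 = 10
  bit 5 = 0: r = r^2 mod 47 = 10^2 = 6
  -> A = 6
B = 22^39 mod 47  (bits of 39 = 100111)
  bit 0 = 1: r = r^2 * 22 mod 47 = 1^2 * 22 = 1*22 = 22
  bit 1 = 0: r = r^2 mod 47 = 22^2 = 14
  bit 2 = 0: r = r^2 mod 47 = 14^2 = 8
  bit 3 = 1: r = r^2 * 22 mod 47 = 8^2 * 22 = 17*22 = 45
  bit 4 = 1: r = r^2 * 22 mod 47 = 45^2 * 22 = 4*22 = 41
  bit 5 = 1: r = r^2 * 22 mod 47 = 41^2 * 22 = 36*22 = 40
  -> B = 40
s = B^a = 40^42 mod 47  (bits of 42 = 101010)
  bit 0 = 1: r = r^2 * 40 mod 47 = 1^2 * 40 = 1*40 = 40
  bit 1 = 0: r = r^2 mod 47 = 40^2 = 2
  bit 2 = 1: r = r^2 * 40 mod 47 = 2^2 * 40 = 4*40 = 19
  bit 3 = 0: r = r^2 mod 47 = 19^2 = 32
  bit 4 = 1: r = r^2 * 40 mod 47 = 32^2 * 40 = 37*40 = 23
  bit 5 = 0: r = r^2 mod 47 = 23^2 = 12
  -> s = B^a = 12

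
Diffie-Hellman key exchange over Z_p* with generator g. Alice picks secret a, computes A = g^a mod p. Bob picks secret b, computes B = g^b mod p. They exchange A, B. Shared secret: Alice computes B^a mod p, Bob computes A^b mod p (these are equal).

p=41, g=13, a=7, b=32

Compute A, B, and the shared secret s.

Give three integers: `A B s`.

A = 13^7 mod 41  (bits of 7 = 111)
  bit 0 = 1: r = r^2 * 13 mod 41 = 1^2 * 13 = 1*13 = 13
  bit 1 = 1: r = r^2 * 13 mod 41 = 13^2 * 13 = 5*13 = 24
  bit 2 = 1: r = r^2 * 13 mod 41 = 24^2 * 13 = 2*13 = 26
  -> A = 26
B = 13^32 mod 41  (bits of 32 = 100000)
  bit 0 = 1: r = r^2 * 13 mod 41 = 1^2 * 13 = 1*13 = 13
  bit 1 = 0: r = r^2 mod 41 = 13^2 = 5
  bit 2 = 0: r = r^2 mod 41 = 5^2 = 25
  bit 3 = 0: r = r^2 mod 41 = 25^2 = 10
  bit 4 = 0: r = r^2 mod 41 = 10^2 = 18
  bit 5 = 0: r = r^2 mod 41 = 18^2 = 37
  -> B = 37
s = B^a = 37^7 mod 41  (bits of 7 = 111)
  bit 0 = 1: r = r^2 * 37 mod 41 = 1^2 * 37 = 1*37 = 37
  bit 1 = 1: r = r^2 * 37 mod 41 = 37^2 * 37 = 16*37 = 18
  bit 2 = 1: r = r^2 * 37 mod 41 = 18^2 * 37 = 37*37 = 16
  -> s = B^a = 16

Answer: 26 37 16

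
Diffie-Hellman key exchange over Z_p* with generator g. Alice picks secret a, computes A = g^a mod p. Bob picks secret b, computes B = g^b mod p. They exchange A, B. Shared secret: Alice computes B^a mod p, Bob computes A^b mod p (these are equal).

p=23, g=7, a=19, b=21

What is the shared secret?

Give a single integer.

Answer: 21

Derivation:
A = 7^19 mod 23  (bits of 19 = 10011)
  bit 0 = 1: r = r^2 * 7 mod 23 = 1^2 * 7 = 1*7 = 7
  bit 1 = 0: r = r^2 mod 23 = 7^2 = 3
  bit 2 = 0: r = r^2 mod 23 = 3^2 = 9
  bit 3 = 1: r = r^2 * 7 mod 23 = 9^2 * 7 = 12*7 = 15
  bit 4 = 1: r = r^2 * 7 mod 23 = 15^2 * 7 = 18*7 = 11
  -> A = 11
B = 7^21 mod 23  (bits of 21 = 10101)
  bit 0 = 1: r = r^2 * 7 mod 23 = 1^2 * 7 = 1*7 = 7
  bit 1 = 0: r = r^2 mod 23 = 7^2 = 3
  bit 2 = 1: r = r^2 * 7 mod 23 = 3^2 * 7 = 9*7 = 17
  bit 3 = 0: r = r^2 mod 23 = 17^2 = 13
  bit 4 = 1: r = r^2 * 7 mod 23 = 13^2 * 7 = 8*7 = 10
  -> B = 10
s = B^a = 10^19 mod 23  (bits of 19 = 10011)
  bit 0 = 1: r = r^2 * 10 mod 23 = 1^2 * 10 = 1*10 = 10
  bit 1 = 0: r = r^2 mod 23 = 10^2 = 8
  bit 2 = 0: r = r^2 mod 23 = 8^2 = 18
  bit 3 = 1: r = r^2 * 10 mod 23 = 18^2 * 10 = 2*10 = 20
  bit 4 = 1: r = r^2 * 10 mod 23 = 20^2 * 10 = 9*10 = 21
  -> s = B^a = 21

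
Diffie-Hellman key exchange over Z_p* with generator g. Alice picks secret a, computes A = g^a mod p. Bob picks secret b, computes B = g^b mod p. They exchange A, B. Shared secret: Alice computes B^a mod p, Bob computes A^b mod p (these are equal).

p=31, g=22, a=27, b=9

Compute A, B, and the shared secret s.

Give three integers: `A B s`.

A = 22^27 mod 31  (bits of 27 = 11011)
  bit 0 = 1: r = r^2 * 22 mod 31 = 1^2 * 22 = 1*22 = 22
  bit 1 = 1: r = r^2 * 22 mod 31 = 22^2 * 22 = 19*22 = 15
  bit 2 = 0: r = r^2 mod 31 = 15^2 = 8
  bit 3 = 1: r = r^2 * 22 mod 31 = 8^2 * 22 = 2*22 = 13
  bit 4 = 1: r = r^2 * 22 mod 31 = 13^2 * 22 = 14*22 = 29
  -> A = 29
B = 22^9 mod 31  (bits of 9 = 1001)
  bit 0 = 1: r = r^2 * 22 mod 31 = 1^2 * 22 = 1*22 = 22
  bit 1 = 0: r = r^2 mod 31 = 22^2 = 19
  bit 2 = 0: r = r^2 mod 31 = 19^2 = 20
  bit 3 = 1: r = r^2 * 22 mod 31 = 20^2 * 22 = 28*22 = 27
  -> B = 27
s = B^a = 27^27 mod 31  (bits of 27 = 11011)
  bit 0 = 1: r = r^2 * 27 mod 31 = 1^2 * 27 = 1*27 = 27
  bit 1 = 1: r = r^2 * 27 mod 31 = 27^2 * 27 = 16*27 = 29
  bit 2 = 0: r = r^2 mod 31 = 29^2 = 4
  bit 3 = 1: r = r^2 * 27 mod 31 = 4^2 * 27 = 16*27 = 29
  bit 4 = 1: r = r^2 * 27 mod 31 = 29^2 * 27 = 4*27 = 15
  -> s = B^a = 15

Answer: 29 27 15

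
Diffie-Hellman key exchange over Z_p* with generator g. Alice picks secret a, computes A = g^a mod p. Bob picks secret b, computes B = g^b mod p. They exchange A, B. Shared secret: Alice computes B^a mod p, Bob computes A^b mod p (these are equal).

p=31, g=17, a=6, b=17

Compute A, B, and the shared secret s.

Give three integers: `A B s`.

A = 17^6 mod 31  (bits of 6 = 110)
  bit 0 = 1: r = r^2 * 17 mod 31 = 1^2 * 17 = 1*17 = 17
  bit 1 = 1: r = r^2 * 17 mod 31 = 17^2 * 17 = 10*17 = 15
  bit 2 = 0: r = r^2 mod 31 = 15^2 = 8
  -> A = 8
B = 17^17 mod 31  (bits of 17 = 10001)
  bit 0 = 1: r = r^2 * 17 mod 31 = 1^2 * 17 = 1*17 = 17
  bit 1 = 0: r = r^2 mod 31 = 17^2 = 10
  bit 2 = 0: r = r^2 mod 31 = 10^2 = 7
  bit 3 = 0: r = r^2 mod 31 = 7^2 = 18
  bit 4 = 1: r = r^2 * 17 mod 31 = 18^2 * 17 = 14*17 = 21
  -> B = 21
s = B^a = 21^6 mod 31  (bits of 6 = 110)
  bit 0 = 1: r = r^2 * 21 mod 31 = 1^2 * 21 = 1*21 = 21
  bit 1 = 1: r = r^2 * 21 mod 31 = 21^2 * 21 = 7*21 = 23
  bit 2 = 0: r = r^2 mod 31 = 23^2 = 2
  -> s = B^a = 2

Answer: 8 21 2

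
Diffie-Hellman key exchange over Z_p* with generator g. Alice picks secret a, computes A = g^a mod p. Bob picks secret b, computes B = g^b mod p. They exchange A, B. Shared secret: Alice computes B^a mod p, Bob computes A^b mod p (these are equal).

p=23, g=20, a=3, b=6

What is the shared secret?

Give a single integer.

Answer: 2

Derivation:
A = 20^3 mod 23  (bits of 3 = 11)
  bit 0 = 1: r = r^2 * 20 mod 23 = 1^2 * 20 = 1*20 = 20
  bit 1 = 1: r = r^2 * 20 mod 23 = 20^2 * 20 = 9*20 = 19
  -> A = 19
B = 20^6 mod 23  (bits of 6 = 110)
  bit 0 = 1: r = r^2 * 20 mod 23 = 1^2 * 20 = 1*20 = 20
  bit 1 = 1: r = r^2 * 20 mod 23 = 20^2 * 20 = 9*20 = 19
  bit 2 = 0: r = r^2 mod 23 = 19^2 = 16
  -> B = 16
s = B^a = 16^3 mod 23  (bits of 3 = 11)
  bit 0 = 1: r = r^2 * 16 mod 23 = 1^2 * 16 = 1*16 = 16
  bit 1 = 1: r = r^2 * 16 mod 23 = 16^2 * 16 = 3*16 = 2
  -> s = B^a = 2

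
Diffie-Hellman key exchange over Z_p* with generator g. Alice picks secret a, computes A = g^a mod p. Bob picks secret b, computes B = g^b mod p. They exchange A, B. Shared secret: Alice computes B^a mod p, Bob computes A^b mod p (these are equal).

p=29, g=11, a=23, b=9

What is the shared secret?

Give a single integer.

A = 11^23 mod 29  (bits of 23 = 10111)
  bit 0 = 1: r = r^2 * 11 mod 29 = 1^2 * 11 = 1*11 = 11
  bit 1 = 0: r = r^2 mod 29 = 11^2 = 5
  bit 2 = 1: r = r^2 * 11 mod 29 = 5^2 * 11 = 25*11 = 14
  bit 3 = 1: r = r^2 * 11 mod 29 = 14^2 * 11 = 22*11 = 10
  bit 4 = 1: r = r^2 * 11 mod 29 = 10^2 * 11 = 13*11 = 27
  -> A = 27
B = 11^9 mod 29  (bits of 9 = 1001)
  bit 0 = 1: r = r^2 * 11 mod 29 = 1^2 * 11 = 1*11 = 11
  bit 1 = 0: r = r^2 mod 29 = 11^2 = 5
  bit 2 = 0: r = r^2 mod 29 = 5^2 = 25
  bit 3 = 1: r = r^2 * 11 mod 29 = 25^2 * 11 = 16*11 = 2
  -> B = 2
s = B^a = 2^23 mod 29  (bits of 23 = 10111)
  bit 0 = 1: r = r^2 * 2 mod 29 = 1^2 * 2 = 1*2 = 2
  bit 1 = 0: r = r^2 mod 29 = 2^2 = 4
  bit 2 = 1: r = r^2 * 2 mod 29 = 4^2 * 2 = 16*2 = 3
  bit 3 = 1: r = r^2 * 2 mod 29 = 3^2 * 2 = 9*2 = 18
  bit 4 = 1: r = r^2 * 2 mod 29 = 18^2 * 2 = 5*2 = 10
  -> s = B^a = 10

Answer: 10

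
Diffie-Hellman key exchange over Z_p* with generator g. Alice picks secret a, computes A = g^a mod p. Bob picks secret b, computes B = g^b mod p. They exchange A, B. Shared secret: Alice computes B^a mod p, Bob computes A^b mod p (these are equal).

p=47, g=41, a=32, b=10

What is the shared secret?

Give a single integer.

A = 41^32 mod 47  (bits of 32 = 100000)
  bit 0 = 1: r = r^2 * 41 mod 47 = 1^2 * 41 = 1*41 = 41
  bit 1 = 0: r = r^2 mod 47 = 41^2 = 36
  bit 2 = 0: r = r^2 mod 47 = 36^2 = 27
  bit 3 = 0: r = r^2 mod 47 = 27^2 = 24
  bit 4 = 0: r = r^2 mod 47 = 24^2 = 12
  bit 5 = 0: r = r^2 mod 47 = 12^2 = 3
  -> A = 3
B = 41^10 mod 47  (bits of 10 = 1010)
  bit 0 = 1: r = r^2 * 41 mod 47 = 1^2 * 41 = 1*41 = 41
  bit 1 = 0: r = r^2 mod 47 = 41^2 = 36
  bit 2 = 1: r = r^2 * 41 mod 47 = 36^2 * 41 = 27*41 = 26
  bit 3 = 0: r = r^2 mod 47 = 26^2 = 18
  -> B = 18
s = B^a = 18^32 mod 47  (bits of 32 = 100000)
  bit 0 = 1: r = r^2 * 18 mod 47 = 1^2 * 18 = 1*18 = 18
  bit 1 = 0: r = r^2 mod 47 = 18^2 = 42
  bit 2 = 0: r = r^2 mod 47 = 42^2 = 25
  bit 3 = 0: r = r^2 mod 47 = 25^2 = 14
  bit 4 = 0: r = r^2 mod 47 = 14^2 = 8
  bit 5 = 0: r = r^2 mod 47 = 8^2 = 17
  -> s = B^a = 17

Answer: 17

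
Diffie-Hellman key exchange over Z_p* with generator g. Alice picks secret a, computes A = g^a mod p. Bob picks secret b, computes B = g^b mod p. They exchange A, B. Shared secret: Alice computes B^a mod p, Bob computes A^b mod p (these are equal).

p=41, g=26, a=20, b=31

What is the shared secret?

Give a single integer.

A = 26^20 mod 41  (bits of 20 = 10100)
  bit 0 = 1: r = r^2 * 26 mod 41 = 1^2 * 26 = 1*26 = 26
  bit 1 = 0: r = r^2 mod 41 = 26^2 = 20
  bit 2 = 1: r = r^2 * 26 mod 41 = 20^2 * 26 = 31*26 = 27
  bit 3 = 0: r = r^2 mod 41 = 27^2 = 32
  bit 4 = 0: r = r^2 mod 41 = 32^2 = 40
  -> A = 40
B = 26^31 mod 41  (bits of 31 = 11111)
  bit 0 = 1: r = r^2 * 26 mod 41 = 1^2 * 26 = 1*26 = 26
  bit 1 = 1: r = r^2 * 26 mod 41 = 26^2 * 26 = 20*26 = 28
  bit 2 = 1: r = r^2 * 26 mod 41 = 28^2 * 26 = 5*26 = 7
  bit 3 = 1: r = r^2 * 26 mod 41 = 7^2 * 26 = 8*26 = 3
  bit 4 = 1: r = r^2 * 26 mod 41 = 3^2 * 26 = 9*26 = 29
  -> B = 29
s = B^a = 29^20 mod 41  (bits of 20 = 10100)
  bit 0 = 1: r = r^2 * 29 mod 41 = 1^2 * 29 = 1*29 = 29
  bit 1 = 0: r = r^2 mod 41 = 29^2 = 21
  bit 2 = 1: r = r^2 * 29 mod 41 = 21^2 * 29 = 31*29 = 38
  bit 3 = 0: r = r^2 mod 41 = 38^2 = 9
  bit 4 = 0: r = r^2 mod 41 = 9^2 = 40
  -> s = B^a = 40

Answer: 40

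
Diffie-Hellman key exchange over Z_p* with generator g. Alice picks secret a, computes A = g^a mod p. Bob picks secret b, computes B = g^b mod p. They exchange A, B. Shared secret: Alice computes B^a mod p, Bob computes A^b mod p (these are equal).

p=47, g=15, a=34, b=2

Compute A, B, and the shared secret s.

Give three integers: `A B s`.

A = 15^34 mod 47  (bits of 34 = 100010)
  bit 0 = 1: r = r^2 * 15 mod 47 = 1^2 * 15 = 1*15 = 15
  bit 1 = 0: r = r^2 mod 47 = 15^2 = 37
  bit 2 = 0: r = r^2 mod 47 = 37^2 = 6
  bit 3 = 0: r = r^2 mod 47 = 6^2 = 36
  bit 4 = 1: r = r^2 * 15 mod 47 = 36^2 * 15 = 27*15 = 29
  bit 5 = 0: r = r^2 mod 47 = 29^2 = 42
  -> A = 42
B = 15^2 mod 47  (bits of 2 = 10)
  bit 0 = 1: r = r^2 * 15 mod 47 = 1^2 * 15 = 1*15 = 15
  bit 1 = 0: r = r^2 mod 47 = 15^2 = 37
  -> B = 37
s = B^a = 37^34 mod 47  (bits of 34 = 100010)
  bit 0 = 1: r = r^2 * 37 mod 47 = 1^2 * 37 = 1*37 = 37
  bit 1 = 0: r = r^2 mod 47 = 37^2 = 6
  bit 2 = 0: r = r^2 mod 47 = 6^2 = 36
  bit 3 = 0: r = r^2 mod 47 = 36^2 = 27
  bit 4 = 1: r = r^2 * 37 mod 47 = 27^2 * 37 = 24*37 = 42
  bit 5 = 0: r = r^2 mod 47 = 42^2 = 25
  -> s = B^a = 25

Answer: 42 37 25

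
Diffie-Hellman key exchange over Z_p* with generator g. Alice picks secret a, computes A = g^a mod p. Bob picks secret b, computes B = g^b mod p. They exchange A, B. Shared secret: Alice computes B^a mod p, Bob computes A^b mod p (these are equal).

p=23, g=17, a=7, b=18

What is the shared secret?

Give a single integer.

Answer: 2

Derivation:
A = 17^7 mod 23  (bits of 7 = 111)
  bit 0 = 1: r = r^2 * 17 mod 23 = 1^2 * 17 = 1*17 = 17
  bit 1 = 1: r = r^2 * 17 mod 23 = 17^2 * 17 = 13*17 = 14
  bit 2 = 1: r = r^2 * 17 mod 23 = 14^2 * 17 = 12*17 = 20
  -> A = 20
B = 17^18 mod 23  (bits of 18 = 10010)
  bit 0 = 1: r = r^2 * 17 mod 23 = 1^2 * 17 = 1*17 = 17
  bit 1 = 0: r = r^2 mod 23 = 17^2 = 13
  bit 2 = 0: r = r^2 mod 23 = 13^2 = 8
  bit 3 = 1: r = r^2 * 17 mod 23 = 8^2 * 17 = 18*17 = 7
  bit 4 = 0: r = r^2 mod 23 = 7^2 = 3
  -> B = 3
s = B^a = 3^7 mod 23  (bits of 7 = 111)
  bit 0 = 1: r = r^2 * 3 mod 23 = 1^2 * 3 = 1*3 = 3
  bit 1 = 1: r = r^2 * 3 mod 23 = 3^2 * 3 = 9*3 = 4
  bit 2 = 1: r = r^2 * 3 mod 23 = 4^2 * 3 = 16*3 = 2
  -> s = B^a = 2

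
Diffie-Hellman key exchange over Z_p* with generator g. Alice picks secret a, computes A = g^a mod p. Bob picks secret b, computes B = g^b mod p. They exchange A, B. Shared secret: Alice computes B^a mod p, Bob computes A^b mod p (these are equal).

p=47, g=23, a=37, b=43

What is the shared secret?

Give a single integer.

Answer: 44

Derivation:
A = 23^37 mod 47  (bits of 37 = 100101)
  bit 0 = 1: r = r^2 * 23 mod 47 = 1^2 * 23 = 1*23 = 23
  bit 1 = 0: r = r^2 mod 47 = 23^2 = 12
  bit 2 = 0: r = r^2 mod 47 = 12^2 = 3
  bit 3 = 1: r = r^2 * 23 mod 47 = 3^2 * 23 = 9*23 = 19
  bit 4 = 0: r = r^2 mod 47 = 19^2 = 32
  bit 5 = 1: r = r^2 * 23 mod 47 = 32^2 * 23 = 37*23 = 5
  -> A = 5
B = 23^43 mod 47  (bits of 43 = 101011)
  bit 0 = 1: r = r^2 * 23 mod 47 = 1^2 * 23 = 1*23 = 23
  bit 1 = 0: r = r^2 mod 47 = 23^2 = 12
  bit 2 = 1: r = r^2 * 23 mod 47 = 12^2 * 23 = 3*23 = 22
  bit 3 = 0: r = r^2 mod 47 = 22^2 = 14
  bit 4 = 1: r = r^2 * 23 mod 47 = 14^2 * 23 = 8*23 = 43
  bit 5 = 1: r = r^2 * 23 mod 47 = 43^2 * 23 = 16*23 = 39
  -> B = 39
s = B^a = 39^37 mod 47  (bits of 37 = 100101)
  bit 0 = 1: r = r^2 * 39 mod 47 = 1^2 * 39 = 1*39 = 39
  bit 1 = 0: r = r^2 mod 47 = 39^2 = 17
  bit 2 = 0: r = r^2 mod 47 = 17^2 = 7
  bit 3 = 1: r = r^2 * 39 mod 47 = 7^2 * 39 = 2*39 = 31
  bit 4 = 0: r = r^2 mod 47 = 31^2 = 21
  bit 5 = 1: r = r^2 * 39 mod 47 = 21^2 * 39 = 18*39 = 44
  -> s = B^a = 44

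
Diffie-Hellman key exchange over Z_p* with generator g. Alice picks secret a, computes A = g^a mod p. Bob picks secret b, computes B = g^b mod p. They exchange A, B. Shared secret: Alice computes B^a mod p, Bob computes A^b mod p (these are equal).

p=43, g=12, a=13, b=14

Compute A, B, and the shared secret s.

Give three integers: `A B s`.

Answer: 3 36 36

Derivation:
A = 12^13 mod 43  (bits of 13 = 1101)
  bit 0 = 1: r = r^2 * 12 mod 43 = 1^2 * 12 = 1*12 = 12
  bit 1 = 1: r = r^2 * 12 mod 43 = 12^2 * 12 = 15*12 = 8
  bit 2 = 0: r = r^2 mod 43 = 8^2 = 21
  bit 3 = 1: r = r^2 * 12 mod 43 = 21^2 * 12 = 11*12 = 3
  -> A = 3
B = 12^14 mod 43  (bits of 14 = 1110)
  bit 0 = 1: r = r^2 * 12 mod 43 = 1^2 * 12 = 1*12 = 12
  bit 1 = 1: r = r^2 * 12 mod 43 = 12^2 * 12 = 15*12 = 8
  bit 2 = 1: r = r^2 * 12 mod 43 = 8^2 * 12 = 21*12 = 37
  bit 3 = 0: r = r^2 mod 43 = 37^2 = 36
  -> B = 36
s = B^a = 36^13 mod 43  (bits of 13 = 1101)
  bit 0 = 1: r = r^2 * 36 mod 43 = 1^2 * 36 = 1*36 = 36
  bit 1 = 1: r = r^2 * 36 mod 43 = 36^2 * 36 = 6*36 = 1
  bit 2 = 0: r = r^2 mod 43 = 1^2 = 1
  bit 3 = 1: r = r^2 * 36 mod 43 = 1^2 * 36 = 1*36 = 36
  -> s = B^a = 36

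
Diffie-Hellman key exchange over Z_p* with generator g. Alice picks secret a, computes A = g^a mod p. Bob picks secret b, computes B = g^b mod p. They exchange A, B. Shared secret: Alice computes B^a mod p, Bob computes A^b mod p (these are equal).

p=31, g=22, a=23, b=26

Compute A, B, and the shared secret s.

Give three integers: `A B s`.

Answer: 3 14 18

Derivation:
A = 22^23 mod 31  (bits of 23 = 10111)
  bit 0 = 1: r = r^2 * 22 mod 31 = 1^2 * 22 = 1*22 = 22
  bit 1 = 0: r = r^2 mod 31 = 22^2 = 19
  bit 2 = 1: r = r^2 * 22 mod 31 = 19^2 * 22 = 20*22 = 6
  bit 3 = 1: r = r^2 * 22 mod 31 = 6^2 * 22 = 5*22 = 17
  bit 4 = 1: r = r^2 * 22 mod 31 = 17^2 * 22 = 10*22 = 3
  -> A = 3
B = 22^26 mod 31  (bits of 26 = 11010)
  bit 0 = 1: r = r^2 * 22 mod 31 = 1^2 * 22 = 1*22 = 22
  bit 1 = 1: r = r^2 * 22 mod 31 = 22^2 * 22 = 19*22 = 15
  bit 2 = 0: r = r^2 mod 31 = 15^2 = 8
  bit 3 = 1: r = r^2 * 22 mod 31 = 8^2 * 22 = 2*22 = 13
  bit 4 = 0: r = r^2 mod 31 = 13^2 = 14
  -> B = 14
s = B^a = 14^23 mod 31  (bits of 23 = 10111)
  bit 0 = 1: r = r^2 * 14 mod 31 = 1^2 * 14 = 1*14 = 14
  bit 1 = 0: r = r^2 mod 31 = 14^2 = 10
  bit 2 = 1: r = r^2 * 14 mod 31 = 10^2 * 14 = 7*14 = 5
  bit 3 = 1: r = r^2 * 14 mod 31 = 5^2 * 14 = 25*14 = 9
  bit 4 = 1: r = r^2 * 14 mod 31 = 9^2 * 14 = 19*14 = 18
  -> s = B^a = 18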